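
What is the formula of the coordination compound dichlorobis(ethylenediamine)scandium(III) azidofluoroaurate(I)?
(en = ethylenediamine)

Cation [Sc…]: ligand charges -2, Sc(III) ⇒ ion charge 1+.
Anion [Au…]: ligand charges -2, Au(I) ⇒ ion charge 1−.

[ScCl2(en)2][AuF(N3)]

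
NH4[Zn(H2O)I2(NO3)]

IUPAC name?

The 1 ammonium counter-ion carries a total charge of +1, so each complex ion is 1−.
Ligand charges: 1×aqua (neutral), 2×iodo (-1 each), 1×nitrato (-1 each); total -3. So Zn + (-3) = 1−, giving Zn = +2.
Ligands are named alphabetically: aqua before iodo before nitrato.
The complex ion is anionic, so zinc takes the -ate form zincate(II).

ammonium aquadiiodonitratozincate(II)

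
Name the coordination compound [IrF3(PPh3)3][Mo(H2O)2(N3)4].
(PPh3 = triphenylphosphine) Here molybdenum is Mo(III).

Mo is given as +3; the anion's ligand charges sum to -4, so the complex anion is 1−.
A 1:1 salt means the cation carries the equal and opposite charge, 1+.
Cation: ligand charges sum to -3; for the ion to be 1+, Ir = +4.

trifluorotris(triphenylphosphine)iridium(IV) diaquatetraazidomolybdate(III)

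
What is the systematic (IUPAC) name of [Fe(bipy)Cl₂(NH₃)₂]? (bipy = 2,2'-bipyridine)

diammine(2,2'-bipyridine)dichloroiron(II)

There is no counter-ion, so the complex is neutral overall.
Ligand charges: 2×ammine (neutral), 1×2,2'-bipyridine (neutral), 2×chloro (-1 each); total -2. So Fe + (-2) = 0, giving Fe = +2.
Ligands are named alphabetically: ammine before bipyridine before chloro.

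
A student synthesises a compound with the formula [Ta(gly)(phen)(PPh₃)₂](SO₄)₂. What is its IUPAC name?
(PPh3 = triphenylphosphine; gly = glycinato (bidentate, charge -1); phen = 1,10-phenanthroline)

The 2 sulfate counter-ions carry a total charge of -4, so each complex ion is 4+.
Ligand charges: 2×triphenylphosphine (neutral), 1×glycinato (-1 each), 1×1,10-phenanthroline (neutral); total -1. So Ta + (-1) = 4+, giving Ta = +5.
Ligands are named alphabetically: glycinato before phenanthroline before triphenylphosphine.

(glycinato)(1,10-phenanthroline)bis(triphenylphosphine)tantalum(V) sulfate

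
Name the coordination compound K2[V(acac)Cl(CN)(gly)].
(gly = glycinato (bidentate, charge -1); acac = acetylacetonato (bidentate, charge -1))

The 2 potassium counter-ions carry a total charge of +2, so each complex ion is 2−.
Ligand charges: 1×cyano (-1 each), 1×glycinato (-1 each), 1×acetylacetonato (-1 each), 1×chloro (-1 each); total -4. So V + (-4) = 2−, giving V = +2.
Ligands are named alphabetically: acetylacetonato before chloro before cyano before glycinato.
The complex ion is anionic, so vanadium takes the -ate form vanadate(II).

potassium (acetylacetonato)chlorocyano(glycinato)vanadate(II)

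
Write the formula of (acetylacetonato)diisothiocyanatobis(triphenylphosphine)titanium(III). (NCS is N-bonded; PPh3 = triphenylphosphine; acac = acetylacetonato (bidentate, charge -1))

[Ti(acac)(NCS)2(PPh3)2]

Ligands: 2 isothiocyanato (NCS, -1), 2 triphenylphosphine (PPh3, neutral), 1 acetylacetonato (acac, -1). Ligand charge sum = -3.
With Ti in oxidation state +3, the complex ion is [Ti...].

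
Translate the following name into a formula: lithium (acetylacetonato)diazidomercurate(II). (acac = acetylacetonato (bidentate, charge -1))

Ligands: 2 azido (N3, -1), 1 acetylacetonato (acac, -1). Ligand charge sum = -3.
Charge balance with lithium (+1) requires 1 complex ion per 1 lithium.

Li[Hg(acac)(N3)2]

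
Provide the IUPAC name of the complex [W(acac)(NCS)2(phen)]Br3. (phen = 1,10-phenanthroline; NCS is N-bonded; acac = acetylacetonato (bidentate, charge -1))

(acetylacetonato)diisothiocyanato(1,10-phenanthroline)tungsten(VI) bromide

The 3 bromide counter-ions carry a total charge of -3, so each complex ion is 3+.
Ligand charges: 1×1,10-phenanthroline (neutral), 2×isothiocyanato (-1 each), 1×acetylacetonato (-1 each); total -3. So W + (-3) = 3+, giving W = +6.
Ligands are named alphabetically: acetylacetonato before isothiocyanato before phenanthroline.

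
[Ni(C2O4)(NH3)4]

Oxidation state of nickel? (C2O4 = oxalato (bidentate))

+2

No counter-ion: the bracketed complex is neutral.
Ligand charges: 1×C2O4 = -2; 4×NH3 neutral; sum -2.
Ni + (-2) = 0 ⇒ Ni is +2.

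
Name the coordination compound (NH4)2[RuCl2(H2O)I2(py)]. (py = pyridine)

The 2 ammonium counter-ions carry a total charge of +2, so each complex ion is 2−.
Ligand charges: 2×iodo (-1 each), 1×pyridine (neutral), 2×chloro (-1 each), 1×aqua (neutral); total -4. So Ru + (-4) = 2−, giving Ru = +2.
The complex ion is anionic, so ruthenium takes the -ate form ruthenate(II).

ammonium aquadichlorodiiodo(pyridine)ruthenate(II)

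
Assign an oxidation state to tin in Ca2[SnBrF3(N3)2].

+2

2 calcium outside the brackets (+2 each) → the complex ion is 4−.
Ligand charges: 3×F = -3; 1×Br = -1; 2×N3 = -2; sum -6.
Sn + (-6) = 4− ⇒ Sn is +2.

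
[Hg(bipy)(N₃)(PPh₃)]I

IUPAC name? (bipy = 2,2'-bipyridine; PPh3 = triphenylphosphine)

The 1 iodide counter-ion carries a total charge of -1, so each complex ion is 1+.
Ligand charges: 1×2,2'-bipyridine (neutral), 1×triphenylphosphine (neutral), 1×azido (-1 each); total -1. So Hg + (-1) = 1+, giving Hg = +2.
Ligands are named alphabetically: azido before bipyridine before triphenylphosphine.

azido(2,2'-bipyridine)(triphenylphosphine)mercury(II) iodide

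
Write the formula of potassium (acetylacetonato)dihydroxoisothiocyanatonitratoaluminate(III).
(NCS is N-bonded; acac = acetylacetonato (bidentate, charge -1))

K2[Al(acac)(NCS)(NO3)(OH)2]

Ligands: 1 isothiocyanato (NCS, -1), 1 acetylacetonato (acac, -1), 1 nitrato (NO3, -1), 2 hydroxo (OH, -1). Ligand charge sum = -5.
With Al in oxidation state +3, the complex ion is [Al...]^2−.
Charge balance with potassium (+1) requires 1 complex ion per 2 potassium.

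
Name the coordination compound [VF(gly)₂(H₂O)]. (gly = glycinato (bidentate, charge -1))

aquafluorobis(glycinato)vanadium(III)

There is no counter-ion, so the complex is neutral overall.
Ligand charges: 2×glycinato (-1 each), 1×fluoro (-1 each), 1×aqua (neutral); total -3. So V + (-3) = 0, giving V = +3.
Ligands are named alphabetically: aqua before fluoro before glycinato.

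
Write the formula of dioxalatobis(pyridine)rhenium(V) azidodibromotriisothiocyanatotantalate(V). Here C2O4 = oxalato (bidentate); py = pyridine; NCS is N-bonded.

[Re(C2O4)2(py)2][TaBr2(N3)(NCS)3]

Cation [Re…]: ligand charges -4, Re(V) ⇒ ion charge 1+.
Anion [Ta…]: ligand charges -6, Ta(V) ⇒ ion charge 1−.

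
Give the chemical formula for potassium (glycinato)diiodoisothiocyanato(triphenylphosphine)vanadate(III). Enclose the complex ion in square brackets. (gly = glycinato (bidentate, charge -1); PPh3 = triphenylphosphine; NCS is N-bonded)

K[V(gly)I2(NCS)(PPh3)]

Ligands: 1 glycinato (gly, -1), 1 triphenylphosphine (PPh3, neutral), 2 iodo (I, -1), 1 isothiocyanato (NCS, -1). Ligand charge sum = -4.
Charge balance with potassium (+1) requires 1 complex ion per 1 potassium.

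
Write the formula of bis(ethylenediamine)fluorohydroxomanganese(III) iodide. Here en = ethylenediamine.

Ligands: 1 fluoro (F, -1), 2 ethylenediamine (en, neutral), 1 hydroxo (OH, -1). Ligand charge sum = -2.
Charge balance with iodide (-1) requires 1 complex ion per 1 iodide.

[Mn(en)2F(OH)]I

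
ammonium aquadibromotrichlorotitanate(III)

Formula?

Ligands: 2 bromo (Br, -1), 3 chloro (Cl, -1), 1 aqua (H2O, neutral). Ligand charge sum = -5.
With Ti in oxidation state +3, the complex ion is [Ti...]^2−.
Charge balance with ammonium (+1) requires 1 complex ion per 2 ammonium.

(NH4)2[TiBr2Cl3(H2O)]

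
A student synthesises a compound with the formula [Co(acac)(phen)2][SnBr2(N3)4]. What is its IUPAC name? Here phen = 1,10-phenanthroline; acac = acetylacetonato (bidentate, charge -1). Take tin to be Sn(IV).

(acetylacetonato)bis(1,10-phenanthroline)cobalt(III) tetraazidodibromostannate(IV)

Both ions are complex: the cation is named first with the plain metal name, the anion second with the -ate form; each ion's ligands are alphabetised independently.
Sn is given as +4; the anion's ligand charges sum to -6, so the complex anion is 2−.
A 1:1 salt means the cation carries the equal and opposite charge, 2+.
Cation: ligand charges sum to -1; for the ion to be 2+, Co = +3.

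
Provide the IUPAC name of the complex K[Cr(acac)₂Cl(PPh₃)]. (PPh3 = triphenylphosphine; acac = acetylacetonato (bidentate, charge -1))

The 1 potassium counter-ion carries a total charge of +1, so each complex ion is 1−.
Ligand charges: 1×triphenylphosphine (neutral), 2×acetylacetonato (-1 each), 1×chloro (-1 each); total -3. So Cr + (-3) = 1−, giving Cr = +2.
The complex ion is anionic, so chromium takes the -ate form chromate(II).

potassium bis(acetylacetonato)chloro(triphenylphosphine)chromate(II)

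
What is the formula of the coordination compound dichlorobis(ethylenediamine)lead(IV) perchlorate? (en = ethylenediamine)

Ligands: 2 ethylenediamine (en, neutral), 2 chloro (Cl, -1). Ligand charge sum = -2.
With Pb in oxidation state +4, the complex ion is [Pb...]^2+.
Charge balance with perchlorate (-1) requires 1 complex ion per 2 perchlorate.

[PbCl2(en)2](ClO4)2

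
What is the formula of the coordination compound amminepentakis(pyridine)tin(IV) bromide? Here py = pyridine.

[Sn(NH3)(py)5]Br4

Ligands: 5 pyridine (py, neutral), 1 ammine (NH3, neutral). Ligand charge sum = 0.
With Sn in oxidation state +4, the complex ion is [Sn...]^4+.
Charge balance with bromide (-1) requires 1 complex ion per 4 bromide.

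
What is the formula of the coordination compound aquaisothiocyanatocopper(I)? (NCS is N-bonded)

[Cu(H2O)(NCS)]

Ligands: 1 aqua (H2O, neutral), 1 isothiocyanato (NCS, -1). Ligand charge sum = -1.
With Cu in oxidation state +1, the complex ion is [Cu...].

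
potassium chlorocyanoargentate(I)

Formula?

Ligands: 1 chloro (Cl, -1), 1 cyano (CN, -1). Ligand charge sum = -2.
Charge balance with potassium (+1) requires 1 complex ion per 1 potassium.

K[AgCl(CN)]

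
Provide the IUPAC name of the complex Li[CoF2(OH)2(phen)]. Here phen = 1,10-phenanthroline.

lithium difluorodihydroxo(1,10-phenanthroline)cobaltate(III)

The 1 lithium counter-ion carries a total charge of +1, so each complex ion is 1−.
Ligand charges: 1×1,10-phenanthroline (neutral), 2×fluoro (-1 each), 2×hydroxo (-1 each); total -4. So Co + (-4) = 1−, giving Co = +3.
Ligands are named alphabetically: fluoro before hydroxo before phenanthroline.
The complex ion is anionic, so cobalt takes the -ate form cobaltate(III).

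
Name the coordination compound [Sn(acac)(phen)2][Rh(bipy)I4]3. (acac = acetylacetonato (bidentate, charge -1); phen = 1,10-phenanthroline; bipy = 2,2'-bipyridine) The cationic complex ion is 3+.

(acetylacetonato)bis(1,10-phenanthroline)tin(IV) (2,2'-bipyridine)tetraiodorhodate(III)

Both ions are complex: the cation is named first with the plain metal name, the anion second with the -ate form; each ion's ligands are alphabetised independently.
The complex cation is given as 3+; its ligand charges sum to -1, so Sn = +4.
With 3 anions per cation, each anion must be 3/3 = 1−.
Anion: ligand charges sum to -4; for the ion to be 1−, Rh = +3.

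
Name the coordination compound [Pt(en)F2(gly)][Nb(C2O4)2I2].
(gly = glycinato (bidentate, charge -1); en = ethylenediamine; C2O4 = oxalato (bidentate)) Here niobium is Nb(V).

Both ions are complex: the cation is named first with the plain metal name, the anion second with the -ate form; each ion's ligands are alphabetised independently.
Nb is given as +5; the anion's ligand charges sum to -6, so the complex anion is 1−.
A 1:1 salt means the cation carries the equal and opposite charge, 1+.
Cation: ligand charges sum to -3; for the ion to be 1+, Pt = +4.

(ethylenediamine)difluoro(glycinato)platinum(IV) diiododioxalatoniobate(V)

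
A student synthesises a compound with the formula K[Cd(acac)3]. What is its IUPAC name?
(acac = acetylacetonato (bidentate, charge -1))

The 1 potassium counter-ion carries a total charge of +1, so each complex ion is 1−.
Ligand charges: 3×acetylacetonato (-1 each); total -3. So Cd + (-3) = 1−, giving Cd = +2.
The complex ion is anionic, so cadmium takes the -ate form cadmate(II).

potassium tris(acetylacetonato)cadmate(II)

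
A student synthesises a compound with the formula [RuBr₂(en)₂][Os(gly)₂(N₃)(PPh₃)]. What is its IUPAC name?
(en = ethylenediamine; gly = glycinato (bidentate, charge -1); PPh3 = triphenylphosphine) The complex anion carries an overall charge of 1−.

dibromobis(ethylenediamine)ruthenium(III) azidobis(glycinato)(triphenylphosphine)osmate(II)

Both ions are complex: the cation is named first with the plain metal name, the anion second with the -ate form; each ion's ligands are alphabetised independently.
The complex anion is given as 1−; its ligand charges sum to -3, so Os = +2.
A 1:1 salt means the cation carries the equal and opposite charge, 1+.
Cation: ligand charges sum to -2; for the ion to be 1+, Ru = +3.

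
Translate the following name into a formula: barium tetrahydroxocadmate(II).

Ba[Cd(OH)4]

Ligands: 4 hydroxo (OH, -1). Ligand charge sum = -4.
With Cd in oxidation state +2, the complex ion is [Cd...]^2−.
Charge balance with barium (+2) requires 1 complex ion per 1 barium.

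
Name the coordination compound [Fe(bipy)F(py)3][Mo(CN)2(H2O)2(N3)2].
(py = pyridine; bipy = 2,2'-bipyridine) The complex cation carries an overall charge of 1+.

The complex cation is given as 1+; its ligand charges sum to -1, so Fe = +2.
A 1:1 salt means the anion carries the equal and opposite charge, 1−.
Anion: ligand charges sum to -4; for the ion to be 1−, Mo = +3.

(2,2'-bipyridine)fluorotris(pyridine)iron(II) diaquadiazidodicyanomolybdate(III)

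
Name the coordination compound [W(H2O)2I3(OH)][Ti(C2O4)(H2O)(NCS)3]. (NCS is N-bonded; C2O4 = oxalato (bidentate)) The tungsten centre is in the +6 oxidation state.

diaquahydroxotriiodotungsten(VI) aquatriisothiocyanatooxalatotitanate(III)

W is given as +6; the cation's ligand charges sum to -4, so the complex cation is 2+.
A 1:1 salt means the anion carries the equal and opposite charge, 2−.
Anion: ligand charges sum to -5; for the ion to be 2−, Ti = +3.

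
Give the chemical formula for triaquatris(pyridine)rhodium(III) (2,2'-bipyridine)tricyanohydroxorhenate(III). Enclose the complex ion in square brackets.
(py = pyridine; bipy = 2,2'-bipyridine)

[Rh(H2O)3(py)3][Re(bipy)(CN)3(OH)]3

Cation [Rh…]: ligand charges 0, Rh(III) ⇒ ion charge 3+.
Anion [Re…]: ligand charges -4, Re(III) ⇒ ion charge 1−.
One 3+ cation requires 3 of the 1− anion.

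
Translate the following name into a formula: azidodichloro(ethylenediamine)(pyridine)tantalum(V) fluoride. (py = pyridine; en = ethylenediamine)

Ligands: 2 chloro (Cl, -1), 1 pyridine (py, neutral), 1 azido (N3, -1), 1 ethylenediamine (en, neutral). Ligand charge sum = -3.
Charge balance with fluoride (-1) requires 1 complex ion per 2 fluoride.

[TaCl2(en)(N3)(py)]F2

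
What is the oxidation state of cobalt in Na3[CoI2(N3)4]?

+3

3 sodium outside the brackets (+1 each) → the complex ion is 3−.
Ligand charges: 4×N3 = -4; 2×I = -2; sum -6.
Co + (-6) = 3− ⇒ Co is +3.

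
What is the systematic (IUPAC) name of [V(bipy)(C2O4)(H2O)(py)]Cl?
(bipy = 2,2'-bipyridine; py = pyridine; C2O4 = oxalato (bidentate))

The 1 chloride counter-ion carries a total charge of -1, so each complex ion is 1+.
Ligand charges: 1×2,2'-bipyridine (neutral), 1×pyridine (neutral), 1×oxalato (-2 each), 1×aqua (neutral); total -2. So V + (-2) = 1+, giving V = +3.
Ligands are named alphabetically: aqua before bipyridine before oxalato before pyridine.

aqua(2,2'-bipyridine)oxalato(pyridine)vanadium(III) chloride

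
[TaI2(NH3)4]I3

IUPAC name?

The 3 iodide counter-ions carry a total charge of -3, so each complex ion is 3+.
Ligand charges: 4×ammine (neutral), 2×iodo (-1 each); total -2. So Ta + (-2) = 3+, giving Ta = +5.
Ligands are named alphabetically: ammine before iodo.

tetraamminediiodotantalum(V) iodide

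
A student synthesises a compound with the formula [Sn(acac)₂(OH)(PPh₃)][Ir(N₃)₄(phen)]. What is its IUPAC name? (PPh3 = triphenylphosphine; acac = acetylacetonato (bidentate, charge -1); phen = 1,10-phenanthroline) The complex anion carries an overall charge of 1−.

bis(acetylacetonato)hydroxo(triphenylphosphine)tin(IV) tetraazido(1,10-phenanthroline)iridate(III)

Both ions are complex: the cation is named first with the plain metal name, the anion second with the -ate form; each ion's ligands are alphabetised independently.
The complex anion is given as 1−; its ligand charges sum to -4, so Ir = +3.
A 1:1 salt means the cation carries the equal and opposite charge, 1+.
Cation: ligand charges sum to -3; for the ion to be 1+, Sn = +4.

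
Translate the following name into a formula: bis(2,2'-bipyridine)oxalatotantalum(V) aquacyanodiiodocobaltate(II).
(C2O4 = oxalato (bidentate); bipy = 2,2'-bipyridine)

Cation [Ta…]: ligand charges -2, Ta(V) ⇒ ion charge 3+.
Anion [Co…]: ligand charges -3, Co(II) ⇒ ion charge 1−.

[Ta(bipy)2(C2O4)][Co(CN)(H2O)I2]3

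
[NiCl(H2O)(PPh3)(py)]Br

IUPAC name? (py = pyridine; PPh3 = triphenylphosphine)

The 1 bromide counter-ion carries a total charge of -1, so each complex ion is 1+.
Ligand charges: 1×chloro (-1 each), 1×pyridine (neutral), 1×triphenylphosphine (neutral), 1×aqua (neutral); total -1. So Ni + (-1) = 1+, giving Ni = +2.
Ligands are named alphabetically: aqua before chloro before pyridine before triphenylphosphine.

aquachloro(pyridine)(triphenylphosphine)nickel(II) bromide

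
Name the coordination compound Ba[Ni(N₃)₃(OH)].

The 1 barium counter-ion carries a total charge of +2, so each complex ion is 2−.
Ligand charges: 3×azido (-1 each), 1×hydroxo (-1 each); total -4. So Ni + (-4) = 2−, giving Ni = +2.
Ligands are named alphabetically: azido before hydroxo.
The complex ion is anionic, so nickel takes the -ate form nickelate(II).

barium triazidohydroxonickelate(II)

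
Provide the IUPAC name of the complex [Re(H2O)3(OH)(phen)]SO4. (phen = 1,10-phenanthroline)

The 1 sulfate counter-ion carries a total charge of -2, so each complex ion is 2+.
Ligand charges: 3×aqua (neutral), 1×hydroxo (-1 each), 1×1,10-phenanthroline (neutral); total -1. So Re + (-1) = 2+, giving Re = +3.
Ligands are named alphabetically: aqua before hydroxo before phenanthroline.

triaquahydroxo(1,10-phenanthroline)rhenium(III) sulfate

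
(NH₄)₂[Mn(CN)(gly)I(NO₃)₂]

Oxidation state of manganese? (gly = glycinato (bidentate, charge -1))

2 ammonium outside the brackets (+1 each) → the complex ion is 2−.
Ligand charges: 1×I = -1; 2×NO3 = -2; 1×CN = -1; 1×gly = -1; sum -5.
Mn + (-5) = 2− ⇒ Mn is +3.

+3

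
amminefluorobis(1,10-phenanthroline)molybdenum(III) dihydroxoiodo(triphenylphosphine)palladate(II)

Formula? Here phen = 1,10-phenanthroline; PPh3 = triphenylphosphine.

[MoF(NH3)(phen)2][PdI(OH)2(PPh3)]2

Cation [Mo…]: ligand charges -1, Mo(III) ⇒ ion charge 2+.
Anion [Pd…]: ligand charges -3, Pd(II) ⇒ ion charge 1−.
One 2+ cation requires 2 of the 1− anion.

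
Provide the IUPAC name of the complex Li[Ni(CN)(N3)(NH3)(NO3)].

The 1 lithium counter-ion carries a total charge of +1, so each complex ion is 1−.
Ligand charges: 1×ammine (neutral), 1×nitrato (-1 each), 1×azido (-1 each), 1×cyano (-1 each); total -3. So Ni + (-3) = 1−, giving Ni = +2.
Ligands are named alphabetically: ammine before azido before cyano before nitrato.
The complex ion is anionic, so nickel takes the -ate form nickelate(II).

lithium ammineazidocyanonitratonickelate(II)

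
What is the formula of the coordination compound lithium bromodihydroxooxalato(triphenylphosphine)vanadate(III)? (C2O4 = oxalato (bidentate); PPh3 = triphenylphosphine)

Ligands: 1 oxalato (C2O4, -2), 1 triphenylphosphine (PPh3, neutral), 2 hydroxo (OH, -1), 1 bromo (Br, -1). Ligand charge sum = -5.
With V in oxidation state +3, the complex ion is [V...]^2−.
Charge balance with lithium (+1) requires 1 complex ion per 2 lithium.

Li2[VBr(C2O4)(OH)2(PPh3)]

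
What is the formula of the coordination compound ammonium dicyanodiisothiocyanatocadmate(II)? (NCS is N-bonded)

(NH4)2[Cd(CN)2(NCS)2]

Ligands: 2 isothiocyanato (NCS, -1), 2 cyano (CN, -1). Ligand charge sum = -4.
With Cd in oxidation state +2, the complex ion is [Cd...]^2−.
Charge balance with ammonium (+1) requires 1 complex ion per 2 ammonium.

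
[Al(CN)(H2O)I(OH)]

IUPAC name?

There is no counter-ion, so the complex is neutral overall.
Ligand charges: 1×hydroxo (-1 each), 1×iodo (-1 each), 1×aqua (neutral), 1×cyano (-1 each); total -3. So Al + (-3) = 0, giving Al = +3.
Ligands are named alphabetically: aqua before cyano before hydroxo before iodo.

aquacyanohydroxoiodoaluminium(III)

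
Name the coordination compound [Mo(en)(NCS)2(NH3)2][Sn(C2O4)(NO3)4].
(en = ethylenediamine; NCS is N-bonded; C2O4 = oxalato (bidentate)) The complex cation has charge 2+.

diammine(ethylenediamine)diisothiocyanatomolybdenum(IV) tetranitratooxalatostannate(IV)

The complex cation is given as 2+; its ligand charges sum to -2, so Mo = +4.
A 1:1 salt means the anion carries the equal and opposite charge, 2−.
Anion: ligand charges sum to -6; for the ion to be 2−, Sn = +4.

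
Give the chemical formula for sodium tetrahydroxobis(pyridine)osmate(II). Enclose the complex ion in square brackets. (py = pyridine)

Ligands: 2 pyridine (py, neutral), 4 hydroxo (OH, -1). Ligand charge sum = -4.
With Os in oxidation state +2, the complex ion is [Os...]^2−.
Charge balance with sodium (+1) requires 1 complex ion per 2 sodium.

Na2[Os(OH)4(py)2]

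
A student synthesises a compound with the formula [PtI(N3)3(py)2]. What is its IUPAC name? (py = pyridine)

triazidoiodobis(pyridine)platinum(IV)

There is no counter-ion, so the complex is neutral overall.
Ligand charges: 2×pyridine (neutral), 1×iodo (-1 each), 3×azido (-1 each); total -4. So Pt + (-4) = 0, giving Pt = +4.
Ligands are named alphabetically: azido before iodo before pyridine.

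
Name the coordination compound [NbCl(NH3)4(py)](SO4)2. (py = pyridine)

The 2 sulfate counter-ions carry a total charge of -4, so each complex ion is 4+.
Ligand charges: 1×pyridine (neutral), 4×ammine (neutral), 1×chloro (-1 each); total -1. So Nb + (-1) = 4+, giving Nb = +5.
Ligands are named alphabetically: ammine before chloro before pyridine.

tetraamminechloro(pyridine)niobium(V) sulfate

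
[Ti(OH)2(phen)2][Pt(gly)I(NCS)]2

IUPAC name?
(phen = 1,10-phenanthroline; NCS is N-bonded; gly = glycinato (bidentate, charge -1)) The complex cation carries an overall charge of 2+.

dihydroxobis(1,10-phenanthroline)titanium(IV) (glycinato)iodoisothiocyanatoplatinate(II)

Both ions are complex: the cation is named first with the plain metal name, the anion second with the -ate form; each ion's ligands are alphabetised independently.
The complex cation is given as 2+; its ligand charges sum to -2, so Ti = +4.
With 2 anions per cation, each anion must be 2/2 = 1−.
Anion: ligand charges sum to -3; for the ion to be 1−, Pt = +2.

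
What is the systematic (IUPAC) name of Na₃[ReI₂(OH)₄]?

The 3 sodium counter-ions carry a total charge of +3, so each complex ion is 3−.
Ligand charges: 2×iodo (-1 each), 4×hydroxo (-1 each); total -6. So Re + (-6) = 3−, giving Re = +3.
The complex ion is anionic, so rhenium takes the -ate form rhenate(III).

sodium tetrahydroxodiiodorhenate(III)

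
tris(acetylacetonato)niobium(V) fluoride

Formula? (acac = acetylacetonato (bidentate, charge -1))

[Nb(acac)3]F2

Ligands: 3 acetylacetonato (acac, -1). Ligand charge sum = -3.
Charge balance with fluoride (-1) requires 1 complex ion per 2 fluoride.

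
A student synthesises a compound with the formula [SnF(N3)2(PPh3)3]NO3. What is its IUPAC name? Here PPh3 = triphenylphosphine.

The 1 nitrate counter-ion carries a total charge of -1, so each complex ion is 1+.
Ligand charges: 2×azido (-1 each), 1×fluoro (-1 each), 3×triphenylphosphine (neutral); total -3. So Sn + (-3) = 1+, giving Sn = +4.
Ligands are named alphabetically: azido before fluoro before triphenylphosphine.

diazidofluorotris(triphenylphosphine)tin(IV) nitrate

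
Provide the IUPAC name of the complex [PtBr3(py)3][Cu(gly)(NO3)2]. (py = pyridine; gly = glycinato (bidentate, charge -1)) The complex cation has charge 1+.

Both ions are complex: the cation is named first with the plain metal name, the anion second with the -ate form; each ion's ligands are alphabetised independently.
The complex cation is given as 1+; its ligand charges sum to -3, so Pt = +4.
A 1:1 salt means the anion carries the equal and opposite charge, 1−.
Anion: ligand charges sum to -3; for the ion to be 1−, Cu = +2.

tribromotris(pyridine)platinum(IV) (glycinato)dinitratocuprate(II)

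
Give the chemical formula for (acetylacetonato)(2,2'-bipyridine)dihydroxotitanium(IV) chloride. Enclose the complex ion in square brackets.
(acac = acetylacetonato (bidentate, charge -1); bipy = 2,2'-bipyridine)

Ligands: 1 acetylacetonato (acac, -1), 2 hydroxo (OH, -1), 1 2,2'-bipyridine (bipy, neutral). Ligand charge sum = -3.
With Ti in oxidation state +4, the complex ion is [Ti...]^1+.
Charge balance with chloride (-1) requires 1 complex ion per 1 chloride.

[Ti(acac)(bipy)(OH)2]Cl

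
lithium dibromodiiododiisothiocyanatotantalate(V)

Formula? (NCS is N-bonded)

Ligands: 2 iodo (I, -1), 2 bromo (Br, -1), 2 isothiocyanato (NCS, -1). Ligand charge sum = -6.
Charge balance with lithium (+1) requires 1 complex ion per 1 lithium.

Li[TaBr2I2(NCS)2]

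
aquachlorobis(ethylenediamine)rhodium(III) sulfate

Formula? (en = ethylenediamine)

[RhCl(en)2(H2O)]SO4

Ligands: 1 aqua (H2O, neutral), 2 ethylenediamine (en, neutral), 1 chloro (Cl, -1). Ligand charge sum = -1.
With Rh in oxidation state +3, the complex ion is [Rh...]^2+.
Charge balance with sulfate (-2) requires 1 complex ion per 1 sulfate.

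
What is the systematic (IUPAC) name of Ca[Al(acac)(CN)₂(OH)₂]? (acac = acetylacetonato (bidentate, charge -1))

calcium (acetylacetonato)dicyanodihydroxoaluminate(III)

The 1 calcium counter-ion carries a total charge of +2, so each complex ion is 2−.
Ligand charges: 1×acetylacetonato (-1 each), 2×hydroxo (-1 each), 2×cyano (-1 each); total -5. So Al + (-5) = 2−, giving Al = +3.
The complex ion is anionic, so aluminium takes the -ate form aluminate(III).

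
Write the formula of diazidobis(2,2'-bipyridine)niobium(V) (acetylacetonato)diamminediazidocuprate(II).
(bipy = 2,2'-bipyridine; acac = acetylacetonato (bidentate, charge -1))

Cation [Nb…]: ligand charges -2, Nb(V) ⇒ ion charge 3+.
Anion [Cu…]: ligand charges -3, Cu(II) ⇒ ion charge 1−.

[Nb(bipy)2(N3)2][Cu(acac)(N3)2(NH3)2]3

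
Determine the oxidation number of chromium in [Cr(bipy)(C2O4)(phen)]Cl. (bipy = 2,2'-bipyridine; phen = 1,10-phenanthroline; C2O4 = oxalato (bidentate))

1 chloride outside the brackets (-1 each) → the complex ion is 1+.
Ligand charges: 1×bipy neutral; 1×phen neutral; 1×C2O4 = -2; sum -2.
Cr + (-2) = 1+ ⇒ Cr is +3.

+3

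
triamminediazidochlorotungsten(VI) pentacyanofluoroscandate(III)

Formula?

[WCl(N3)2(NH3)3][Sc(CN)5F]

Cation [W…]: ligand charges -3, W(VI) ⇒ ion charge 3+.
Anion [Sc…]: ligand charges -6, Sc(III) ⇒ ion charge 3−.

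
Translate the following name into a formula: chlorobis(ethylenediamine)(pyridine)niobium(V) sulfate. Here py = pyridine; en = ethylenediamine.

Ligands: 1 pyridine (py, neutral), 2 ethylenediamine (en, neutral), 1 chloro (Cl, -1). Ligand charge sum = -1.
With Nb in oxidation state +5, the complex ion is [Nb...]^4+.
Charge balance with sulfate (-2) requires 1 complex ion per 2 sulfate.

[NbCl(en)2(py)](SO4)2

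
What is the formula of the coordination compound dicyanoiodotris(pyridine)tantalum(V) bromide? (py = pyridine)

[Ta(CN)2I(py)3]Br2

Ligands: 2 cyano (CN, -1), 1 iodo (I, -1), 3 pyridine (py, neutral). Ligand charge sum = -3.
With Ta in oxidation state +5, the complex ion is [Ta...]^2+.
Charge balance with bromide (-1) requires 1 complex ion per 2 bromide.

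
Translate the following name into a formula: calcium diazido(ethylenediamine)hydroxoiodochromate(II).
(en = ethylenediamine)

Ca[Cr(en)I(N3)2(OH)]

Ligands: 2 azido (N3, -1), 1 hydroxo (OH, -1), 1 iodo (I, -1), 1 ethylenediamine (en, neutral). Ligand charge sum = -4.
Charge balance with calcium (+2) requires 1 complex ion per 1 calcium.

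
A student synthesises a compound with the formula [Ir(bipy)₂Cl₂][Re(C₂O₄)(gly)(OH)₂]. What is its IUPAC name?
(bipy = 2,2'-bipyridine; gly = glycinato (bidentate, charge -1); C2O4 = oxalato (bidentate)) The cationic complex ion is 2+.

The complex cation is given as 2+; its ligand charges sum to -2, so Ir = +4.
A 1:1 salt means the anion carries the equal and opposite charge, 2−.
Anion: ligand charges sum to -5; for the ion to be 2−, Re = +3.

bis(2,2'-bipyridine)dichloroiridium(IV) (glycinato)dihydroxooxalatorhenate(III)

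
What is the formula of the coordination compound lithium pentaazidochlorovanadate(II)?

Li4[VCl(N3)5]

Ligands: 1 chloro (Cl, -1), 5 azido (N3, -1). Ligand charge sum = -6.
Charge balance with lithium (+1) requires 1 complex ion per 4 lithium.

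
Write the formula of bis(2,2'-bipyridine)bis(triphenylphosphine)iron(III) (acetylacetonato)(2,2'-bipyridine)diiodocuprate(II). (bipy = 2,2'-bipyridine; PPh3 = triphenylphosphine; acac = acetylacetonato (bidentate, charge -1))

[Fe(bipy)2(PPh3)2][Cu(acac)(bipy)I2]3

Cation [Fe…]: ligand charges 0, Fe(III) ⇒ ion charge 3+.
Anion [Cu…]: ligand charges -3, Cu(II) ⇒ ion charge 1−.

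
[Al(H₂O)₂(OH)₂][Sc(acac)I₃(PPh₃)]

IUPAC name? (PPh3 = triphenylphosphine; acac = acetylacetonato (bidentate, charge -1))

diaquadihydroxoaluminium(III) (acetylacetonato)triiodo(triphenylphosphine)scandate(III)

Aluminium is always +3 in its complexes; the cation's ligand charges sum to -2, so the complex cation is 1+.
A 1:1 salt means the anion carries the equal and opposite charge, 1−.
Anion: ligand charges sum to -4; for the ion to be 1−, Sc = +3.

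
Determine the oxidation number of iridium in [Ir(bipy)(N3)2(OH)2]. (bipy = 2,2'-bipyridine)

No counter-ion: the bracketed complex is neutral.
Ligand charges: 2×OH = -2; 2×N3 = -2; 1×bipy neutral; sum -4.
Ir + (-4) = 0 ⇒ Ir is +4.

+4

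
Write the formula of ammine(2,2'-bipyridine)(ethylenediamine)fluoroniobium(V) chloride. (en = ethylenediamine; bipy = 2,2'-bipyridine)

[Nb(bipy)(en)F(NH3)]Cl4

Ligands: 1 ethylenediamine (en, neutral), 1 fluoro (F, -1), 1 2,2'-bipyridine (bipy, neutral), 1 ammine (NH3, neutral). Ligand charge sum = -1.
With Nb in oxidation state +5, the complex ion is [Nb...]^4+.
Charge balance with chloride (-1) requires 1 complex ion per 4 chloride.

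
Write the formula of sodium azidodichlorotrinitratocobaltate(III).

Ligands: 2 chloro (Cl, -1), 1 azido (N3, -1), 3 nitrato (NO3, -1). Ligand charge sum = -6.
With Co in oxidation state +3, the complex ion is [Co...]^3−.
Charge balance with sodium (+1) requires 1 complex ion per 3 sodium.

Na3[CoCl2(N3)(NO3)3]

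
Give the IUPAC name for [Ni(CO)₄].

There is no counter-ion, so the complex is neutral overall.
Ligand charges: 4×carbonyl (neutral); total 0. So Ni + (0) = 0, giving Ni = 0.

tetracarbonylnickel(0)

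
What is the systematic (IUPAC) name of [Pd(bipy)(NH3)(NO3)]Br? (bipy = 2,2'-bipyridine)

ammine(2,2'-bipyridine)nitratopalladium(II) bromide

The 1 bromide counter-ion carries a total charge of -1, so each complex ion is 1+.
Ligand charges: 1×nitrato (-1 each), 1×2,2'-bipyridine (neutral), 1×ammine (neutral); total -1. So Pd + (-1) = 1+, giving Pd = +2.
Ligands are named alphabetically: ammine before bipyridine before nitrato.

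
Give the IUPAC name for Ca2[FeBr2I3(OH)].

The 2 calcium counter-ions carry a total charge of +4, so each complex ion is 4−.
Ligand charges: 1×hydroxo (-1 each), 2×bromo (-1 each), 3×iodo (-1 each); total -6. So Fe + (-6) = 4−, giving Fe = +2.
Ligands are named alphabetically: bromo before hydroxo before iodo.
The complex ion is anionic, so iron takes the -ate form ferrate(II).

calcium dibromohydroxotriiodoferrate(II)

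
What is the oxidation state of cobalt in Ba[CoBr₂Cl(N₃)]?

1 barium outside the brackets (+2 each) → the complex ion is 2−.
Ligand charges: 1×N3 = -1; 1×Cl = -1; 2×Br = -2; sum -4.
Co + (-4) = 2− ⇒ Co is +2.

+2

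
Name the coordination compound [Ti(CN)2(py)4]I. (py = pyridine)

The 1 iodide counter-ion carries a total charge of -1, so each complex ion is 1+.
Ligand charges: 4×pyridine (neutral), 2×cyano (-1 each); total -2. So Ti + (-2) = 1+, giving Ti = +3.
Ligands are named alphabetically: cyano before pyridine.

dicyanotetrakis(pyridine)titanium(III) iodide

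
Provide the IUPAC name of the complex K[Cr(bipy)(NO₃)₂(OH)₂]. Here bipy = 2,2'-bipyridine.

potassium (2,2'-bipyridine)dihydroxodinitratochromate(III)

The 1 potassium counter-ion carries a total charge of +1, so each complex ion is 1−.
Ligand charges: 2×nitrato (-1 each), 1×2,2'-bipyridine (neutral), 2×hydroxo (-1 each); total -4. So Cr + (-4) = 1−, giving Cr = +3.
Ligands are named alphabetically: bipyridine before hydroxo before nitrato.
The complex ion is anionic, so chromium takes the -ate form chromate(III).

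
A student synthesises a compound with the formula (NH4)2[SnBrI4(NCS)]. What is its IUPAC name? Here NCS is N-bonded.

The 2 ammonium counter-ions carry a total charge of +2, so each complex ion is 2−.
Ligand charges: 1×bromo (-1 each), 1×isothiocyanato (-1 each), 4×iodo (-1 each); total -6. So Sn + (-6) = 2−, giving Sn = +4.
Ligands are named alphabetically: bromo before iodo before isothiocyanato.
The complex ion is anionic, so tin takes the -ate form stannate(IV).

ammonium bromotetraiodoisothiocyanatostannate(IV)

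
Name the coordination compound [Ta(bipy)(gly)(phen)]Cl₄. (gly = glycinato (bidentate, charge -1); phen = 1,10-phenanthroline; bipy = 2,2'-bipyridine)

(2,2'-bipyridine)(glycinato)(1,10-phenanthroline)tantalum(V) chloride

The 4 chloride counter-ions carry a total charge of -4, so each complex ion is 4+.
Ligand charges: 1×glycinato (-1 each), 1×1,10-phenanthroline (neutral), 1×2,2'-bipyridine (neutral); total -1. So Ta + (-1) = 4+, giving Ta = +5.
Ligands are named alphabetically: bipyridine before glycinato before phenanthroline.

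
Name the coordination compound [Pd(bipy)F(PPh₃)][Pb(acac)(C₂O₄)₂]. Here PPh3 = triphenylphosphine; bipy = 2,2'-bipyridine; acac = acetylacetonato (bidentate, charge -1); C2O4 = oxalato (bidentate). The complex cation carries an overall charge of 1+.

(2,2'-bipyridine)fluoro(triphenylphosphine)palladium(II) (acetylacetonato)dioxalatoplumbate(IV)

The complex cation is given as 1+; its ligand charges sum to -1, so Pd = +2.
A 1:1 salt means the anion carries the equal and opposite charge, 1−.
Anion: ligand charges sum to -5; for the ion to be 1−, Pb = +4.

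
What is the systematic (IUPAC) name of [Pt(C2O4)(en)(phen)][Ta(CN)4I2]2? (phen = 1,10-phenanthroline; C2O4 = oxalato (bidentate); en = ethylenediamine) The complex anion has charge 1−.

(ethylenediamine)oxalato(1,10-phenanthroline)platinum(IV) tetracyanodiiodotantalate(V)

Both ions are complex: the cation is named first with the plain metal name, the anion second with the -ate form; each ion's ligands are alphabetised independently.
The complex anion is given as 1−; its ligand charges sum to -6, so Ta = +5.
With 2 anions per cation, the cation must be 2×1 = 2+.
Cation: ligand charges sum to -2; for the ion to be 2+, Pt = +4.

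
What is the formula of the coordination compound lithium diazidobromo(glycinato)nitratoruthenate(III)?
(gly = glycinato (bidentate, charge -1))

Ligands: 1 glycinato (gly, -1), 2 azido (N3, -1), 1 bromo (Br, -1), 1 nitrato (NO3, -1). Ligand charge sum = -5.
With Ru in oxidation state +3, the complex ion is [Ru...]^2−.
Charge balance with lithium (+1) requires 1 complex ion per 2 lithium.

Li2[RuBr(gly)(N3)2(NO3)]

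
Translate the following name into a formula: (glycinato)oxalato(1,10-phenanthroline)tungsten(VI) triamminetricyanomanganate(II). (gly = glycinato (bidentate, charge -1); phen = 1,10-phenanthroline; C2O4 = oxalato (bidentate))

Cation [W…]: ligand charges -3, W(VI) ⇒ ion charge 3+.
Anion [Mn…]: ligand charges -3, Mn(II) ⇒ ion charge 1−.
One 3+ cation requires 3 of the 1− anion.

[W(C2O4)(gly)(phen)][Mn(CN)3(NH3)3]3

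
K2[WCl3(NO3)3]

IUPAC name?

potassium trichlorotrinitratotungstate(IV)

The 2 potassium counter-ions carry a total charge of +2, so each complex ion is 2−.
Ligand charges: 3×chloro (-1 each), 3×nitrato (-1 each); total -6. So W + (-6) = 2−, giving W = +4.
Ligands are named alphabetically: chloro before nitrato.
The complex ion is anionic, so tungsten takes the -ate form tungstate(IV).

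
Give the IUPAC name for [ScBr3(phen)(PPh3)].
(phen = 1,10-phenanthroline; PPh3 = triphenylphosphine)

There is no counter-ion, so the complex is neutral overall.
Ligand charges: 1×1,10-phenanthroline (neutral), 1×triphenylphosphine (neutral), 3×bromo (-1 each); total -3. So Sc + (-3) = 0, giving Sc = +3.
Ligands are named alphabetically: bromo before phenanthroline before triphenylphosphine.

tribromo(1,10-phenanthroline)(triphenylphosphine)scandium(III)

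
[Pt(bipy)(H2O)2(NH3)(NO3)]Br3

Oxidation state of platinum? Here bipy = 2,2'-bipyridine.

3 bromide outside the brackets (-1 each) → the complex ion is 3+.
Ligand charges: 1×bipy neutral; 1×NH3 neutral; 1×NO3 = -1; 2×H2O neutral; sum -1.
Pt + (-1) = 3+ ⇒ Pt is +4.

+4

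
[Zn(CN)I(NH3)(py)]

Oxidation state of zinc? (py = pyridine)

No counter-ion: the bracketed complex is neutral.
Ligand charges: 1×py neutral; 1×I = -1; 1×CN = -1; 1×NH3 neutral; sum -2.
Zn + (-2) = 0 ⇒ Zn is +2.

+2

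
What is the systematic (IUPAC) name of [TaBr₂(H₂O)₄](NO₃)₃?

The 3 nitrate counter-ions carry a total charge of -3, so each complex ion is 3+.
Ligand charges: 4×aqua (neutral), 2×bromo (-1 each); total -2. So Ta + (-2) = 3+, giving Ta = +5.
Ligands are named alphabetically: aqua before bromo.

tetraaquadibromotantalum(V) nitrate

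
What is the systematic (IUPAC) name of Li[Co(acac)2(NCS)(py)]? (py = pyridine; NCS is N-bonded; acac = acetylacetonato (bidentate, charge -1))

The 1 lithium counter-ion carries a total charge of +1, so each complex ion is 1−.
Ligand charges: 1×pyridine (neutral), 1×isothiocyanato (-1 each), 2×acetylacetonato (-1 each); total -3. So Co + (-3) = 1−, giving Co = +2.
The complex ion is anionic, so cobalt takes the -ate form cobaltate(II).

lithium bis(acetylacetonato)isothiocyanato(pyridine)cobaltate(II)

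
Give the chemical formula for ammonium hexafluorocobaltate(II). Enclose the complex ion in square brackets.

Ligands: 6 fluoro (F, -1). Ligand charge sum = -6.
With Co in oxidation state +2, the complex ion is [Co...]^4−.
Charge balance with ammonium (+1) requires 1 complex ion per 4 ammonium.

(NH4)4[CoF6]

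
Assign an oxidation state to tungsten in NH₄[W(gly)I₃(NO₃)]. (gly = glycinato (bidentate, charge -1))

1 ammonium outside the brackets (+1 each) → the complex ion is 1−.
Ligand charges: 1×NO3 = -1; 3×I = -3; 1×gly = -1; sum -5.
W + (-5) = 1− ⇒ W is +4.

+4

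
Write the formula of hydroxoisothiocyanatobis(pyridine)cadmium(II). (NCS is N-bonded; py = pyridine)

Ligands: 1 isothiocyanato (NCS, -1), 1 hydroxo (OH, -1), 2 pyridine (py, neutral). Ligand charge sum = -2.
With Cd in oxidation state +2, the complex ion is [Cd...].

[Cd(NCS)(OH)(py)2]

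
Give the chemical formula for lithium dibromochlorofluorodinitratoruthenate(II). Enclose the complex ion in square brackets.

Li4[RuBr2ClF(NO3)2]

Ligands: 2 nitrato (NO3, -1), 2 bromo (Br, -1), 1 chloro (Cl, -1), 1 fluoro (F, -1). Ligand charge sum = -6.
With Ru in oxidation state +2, the complex ion is [Ru...]^4−.
Charge balance with lithium (+1) requires 1 complex ion per 4 lithium.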